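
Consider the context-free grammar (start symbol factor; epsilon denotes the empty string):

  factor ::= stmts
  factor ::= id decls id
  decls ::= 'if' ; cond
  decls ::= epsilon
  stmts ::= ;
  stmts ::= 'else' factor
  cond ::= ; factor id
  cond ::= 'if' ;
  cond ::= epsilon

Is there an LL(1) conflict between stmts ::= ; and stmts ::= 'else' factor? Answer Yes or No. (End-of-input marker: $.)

No

FIRST(;) = { ; } and FIRST('else' factor) = { 'else' }.
The FIRST sets are disjoint and neither alternative is nullable — no conflict.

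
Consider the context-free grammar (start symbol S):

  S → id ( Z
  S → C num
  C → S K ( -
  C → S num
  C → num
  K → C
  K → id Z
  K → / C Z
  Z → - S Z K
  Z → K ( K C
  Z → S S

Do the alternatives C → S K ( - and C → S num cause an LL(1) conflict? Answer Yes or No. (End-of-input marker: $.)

FIRST(S K ( -) = { id, num } and FIRST(S num) = { id, num }.
Both contain id, so the two alternatives are not disjoint — LL(1) conflict.

Yes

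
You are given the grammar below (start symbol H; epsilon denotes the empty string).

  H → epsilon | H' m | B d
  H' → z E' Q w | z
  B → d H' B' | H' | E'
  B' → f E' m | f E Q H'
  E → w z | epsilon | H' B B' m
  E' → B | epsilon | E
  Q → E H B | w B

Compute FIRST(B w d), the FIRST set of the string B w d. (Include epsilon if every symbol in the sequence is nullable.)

Add FIRST(B)\{epsilon} = { d, w, z }; B is nullable, continue.
w is a terminal; add {w} and stop.

{ d, w, z }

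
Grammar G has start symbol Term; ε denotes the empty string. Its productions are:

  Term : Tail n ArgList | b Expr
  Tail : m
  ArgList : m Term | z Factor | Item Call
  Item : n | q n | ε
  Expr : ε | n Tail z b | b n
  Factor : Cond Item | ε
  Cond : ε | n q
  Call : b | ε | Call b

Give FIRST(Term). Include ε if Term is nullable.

From Term : Tail n ArgList: add FIRST(Tail) = { m }.
Term : b Expr contributes {b}.
Union: FIRST(Term) = { b, m }.

{ b, m }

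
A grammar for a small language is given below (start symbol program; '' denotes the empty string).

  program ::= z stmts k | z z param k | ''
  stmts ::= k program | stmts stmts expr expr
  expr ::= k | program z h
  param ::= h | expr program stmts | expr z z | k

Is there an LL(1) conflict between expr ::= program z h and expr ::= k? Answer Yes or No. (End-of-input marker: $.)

No

FIRST(program z h) = { z } and FIRST(k) = { k }.
The FIRST sets are disjoint and neither alternative is nullable — no conflict.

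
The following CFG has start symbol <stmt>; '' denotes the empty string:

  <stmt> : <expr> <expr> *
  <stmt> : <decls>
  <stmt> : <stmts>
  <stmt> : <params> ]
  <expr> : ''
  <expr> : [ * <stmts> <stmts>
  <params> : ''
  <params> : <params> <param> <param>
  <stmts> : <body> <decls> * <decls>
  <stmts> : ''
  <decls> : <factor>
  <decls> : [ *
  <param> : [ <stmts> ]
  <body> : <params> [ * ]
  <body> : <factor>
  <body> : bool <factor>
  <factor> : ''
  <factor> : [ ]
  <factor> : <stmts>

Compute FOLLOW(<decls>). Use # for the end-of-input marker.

In <stmt> : <decls>: <decls> is at the end, add FOLLOW(<stmt>) = { # }.
In <stmts> : <body> <decls> * <decls>: add FIRST(* <decls>) = { * }.
In <stmts> : <body> <decls> * <decls>: <decls> is at the end, add FOLLOW(<stmts>) = { #, *, [, ], bool }.
Union: FOLLOW(<decls>) = { #, *, [, ], bool }.

{ #, *, [, ], bool }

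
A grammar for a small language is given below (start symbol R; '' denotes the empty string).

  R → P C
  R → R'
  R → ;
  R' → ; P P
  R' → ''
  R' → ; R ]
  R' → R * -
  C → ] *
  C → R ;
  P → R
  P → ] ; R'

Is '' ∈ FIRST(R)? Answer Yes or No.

R → R' and each of R' is nullable, so R ⇒* ''.

Yes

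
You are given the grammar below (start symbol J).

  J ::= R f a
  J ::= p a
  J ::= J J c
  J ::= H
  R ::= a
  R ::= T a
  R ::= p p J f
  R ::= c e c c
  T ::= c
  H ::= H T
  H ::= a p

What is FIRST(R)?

{ a, c, p }

R ::= a contributes {a}.
From R ::= T a: add FIRST(T) = { c }.
R ::= p p J f contributes {p}.
R ::= c e c c contributes {c}.
Union: FIRST(R) = { a, c, p }.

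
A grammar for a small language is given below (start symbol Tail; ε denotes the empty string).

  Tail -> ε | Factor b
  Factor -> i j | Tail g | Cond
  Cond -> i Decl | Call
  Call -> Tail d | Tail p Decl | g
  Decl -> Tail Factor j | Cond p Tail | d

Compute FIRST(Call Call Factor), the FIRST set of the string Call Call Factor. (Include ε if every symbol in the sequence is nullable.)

Add FIRST(Call) = { d, g, i, p }; Call is not nullable, stop.

{ d, g, i, p }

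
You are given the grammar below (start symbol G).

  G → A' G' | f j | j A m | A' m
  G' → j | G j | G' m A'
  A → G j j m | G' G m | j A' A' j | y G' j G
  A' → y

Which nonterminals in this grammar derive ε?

{ } (none)

No nonterminal has an empty production or an RHS whose symbols are all nullable.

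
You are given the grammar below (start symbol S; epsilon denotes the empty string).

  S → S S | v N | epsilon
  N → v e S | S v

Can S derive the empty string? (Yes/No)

S has an epsilon-production, so S ⇒ epsilon.

Yes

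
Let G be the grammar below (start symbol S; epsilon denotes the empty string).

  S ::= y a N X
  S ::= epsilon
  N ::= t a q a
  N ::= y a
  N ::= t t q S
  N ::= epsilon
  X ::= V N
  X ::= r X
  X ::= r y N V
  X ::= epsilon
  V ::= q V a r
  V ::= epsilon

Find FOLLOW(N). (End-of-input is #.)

{ #, q, r, t, y }

In S ::= y a N X: add FIRST(X)\{epsilon} = { q, r, t, y }.
  Since X is nullable, also add FOLLOW(S) = { #, q, r, t, y }.
In X ::= V N: N is at the end, add FOLLOW(X) = { #, q, r, t, y }.
In X ::= r y N V: add FIRST(V)\{epsilon} = { q }.
  Since V is nullable, also add FOLLOW(X) = { #, q, r, t, y }.
Union: FOLLOW(N) = { #, q, r, t, y }.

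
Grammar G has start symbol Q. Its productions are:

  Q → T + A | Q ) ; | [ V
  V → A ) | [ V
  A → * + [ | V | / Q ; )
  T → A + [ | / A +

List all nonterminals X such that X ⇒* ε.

{ } (none)

No nonterminal has an empty production or an RHS whose symbols are all nullable.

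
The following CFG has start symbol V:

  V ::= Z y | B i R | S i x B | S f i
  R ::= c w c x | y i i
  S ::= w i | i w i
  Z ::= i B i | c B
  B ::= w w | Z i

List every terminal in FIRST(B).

B ::= w w contributes {w}.
From B ::= Z i: add FIRST(Z) = { c, i }.
Union: FIRST(B) = { c, i, w }.

{ c, i, w }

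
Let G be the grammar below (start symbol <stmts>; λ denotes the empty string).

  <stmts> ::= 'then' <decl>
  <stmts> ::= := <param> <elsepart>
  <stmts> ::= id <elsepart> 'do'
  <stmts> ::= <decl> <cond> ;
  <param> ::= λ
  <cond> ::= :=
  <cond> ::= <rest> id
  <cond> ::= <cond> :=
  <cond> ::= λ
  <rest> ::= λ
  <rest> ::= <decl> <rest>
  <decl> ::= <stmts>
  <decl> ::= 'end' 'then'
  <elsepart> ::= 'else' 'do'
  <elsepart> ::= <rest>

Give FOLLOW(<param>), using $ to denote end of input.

{ $, 'do', 'else', 'end', 'then', :=, ;, id }

In <stmts> ::= := <param> <elsepart>: add FIRST(<elsepart>)\{λ} = { 'else', 'end', 'then', :=, id }.
  Since <elsepart> is nullable, also add FOLLOW(<stmts>) = { $, 'do', 'end', 'then', :=, ;, id }.
Union: FOLLOW(<param>) = { $, 'do', 'else', 'end', 'then', :=, ;, id }.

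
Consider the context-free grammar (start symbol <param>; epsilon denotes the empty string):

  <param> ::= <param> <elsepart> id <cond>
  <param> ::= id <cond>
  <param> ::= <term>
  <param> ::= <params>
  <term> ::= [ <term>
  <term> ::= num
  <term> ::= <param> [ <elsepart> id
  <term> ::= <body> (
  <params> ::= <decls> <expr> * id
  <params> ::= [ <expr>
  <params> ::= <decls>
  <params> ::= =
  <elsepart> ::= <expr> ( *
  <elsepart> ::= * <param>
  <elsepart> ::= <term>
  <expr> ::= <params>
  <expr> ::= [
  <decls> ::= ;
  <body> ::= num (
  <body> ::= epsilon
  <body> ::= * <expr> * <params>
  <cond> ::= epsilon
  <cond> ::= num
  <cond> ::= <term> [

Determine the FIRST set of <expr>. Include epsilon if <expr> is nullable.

{ ;, =, [ }

From <expr> ::= <params>: add FIRST(<params>) = { ;, =, [ }.
<expr> ::= [ contributes {[}.
Union: FIRST(<expr>) = { ;, =, [ }.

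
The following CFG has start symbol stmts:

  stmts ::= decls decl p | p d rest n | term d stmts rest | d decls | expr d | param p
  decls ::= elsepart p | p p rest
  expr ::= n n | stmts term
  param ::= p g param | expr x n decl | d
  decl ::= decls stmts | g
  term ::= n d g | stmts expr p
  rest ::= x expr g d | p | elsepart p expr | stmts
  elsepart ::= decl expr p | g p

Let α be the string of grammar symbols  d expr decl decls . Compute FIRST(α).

d is a terminal; add {d} and stop.

{ d }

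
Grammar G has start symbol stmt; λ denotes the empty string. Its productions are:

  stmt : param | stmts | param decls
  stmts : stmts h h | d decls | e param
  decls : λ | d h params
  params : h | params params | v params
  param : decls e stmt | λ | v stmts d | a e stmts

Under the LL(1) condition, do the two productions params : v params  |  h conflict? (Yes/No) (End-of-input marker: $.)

No

FIRST(v params) = { v } and FIRST(h) = { h }.
The FIRST sets are disjoint and neither alternative is nullable — no conflict.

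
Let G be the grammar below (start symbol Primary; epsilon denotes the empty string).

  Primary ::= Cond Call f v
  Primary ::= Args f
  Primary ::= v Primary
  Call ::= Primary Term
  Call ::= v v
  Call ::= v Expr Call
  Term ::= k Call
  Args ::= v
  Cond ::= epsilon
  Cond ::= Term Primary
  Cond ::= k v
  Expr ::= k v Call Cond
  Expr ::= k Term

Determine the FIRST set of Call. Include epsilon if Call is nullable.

From Call ::= Primary Term: add FIRST(Primary) = { k, v }.
Call ::= v v contributes {v}.
Call ::= v Expr Call contributes {v}.
Union: FIRST(Call) = { k, v }.

{ k, v }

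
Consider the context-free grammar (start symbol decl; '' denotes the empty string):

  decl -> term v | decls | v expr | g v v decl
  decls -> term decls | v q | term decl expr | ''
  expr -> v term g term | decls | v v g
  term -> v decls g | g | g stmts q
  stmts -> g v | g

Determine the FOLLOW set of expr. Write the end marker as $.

In decl -> v expr: expr is at the end, add FOLLOW(decl) = { $, g, v }.
In decls -> term decl expr: expr is at the end, add FOLLOW(decls) = { $, g, v }.
Union: FOLLOW(expr) = { $, g, v }.

{ $, g, v }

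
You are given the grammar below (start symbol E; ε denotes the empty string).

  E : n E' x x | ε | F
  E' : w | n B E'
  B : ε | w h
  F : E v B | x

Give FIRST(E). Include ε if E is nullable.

E : n E' x x contributes {n}.
E : ε contributes ε.
From E : F: add FIRST(F) = { n, v, x }.
Union: FIRST(E) = { n, v, x, ε }.

{ n, v, x, ε }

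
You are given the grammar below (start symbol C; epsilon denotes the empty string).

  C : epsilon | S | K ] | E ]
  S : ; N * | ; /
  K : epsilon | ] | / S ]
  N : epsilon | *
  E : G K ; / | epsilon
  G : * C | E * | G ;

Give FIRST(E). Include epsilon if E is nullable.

{ *, epsilon }

From E : G K ; /: add FIRST(G) = { * }.
E : epsilon contributes epsilon.
Union: FIRST(E) = { *, epsilon }.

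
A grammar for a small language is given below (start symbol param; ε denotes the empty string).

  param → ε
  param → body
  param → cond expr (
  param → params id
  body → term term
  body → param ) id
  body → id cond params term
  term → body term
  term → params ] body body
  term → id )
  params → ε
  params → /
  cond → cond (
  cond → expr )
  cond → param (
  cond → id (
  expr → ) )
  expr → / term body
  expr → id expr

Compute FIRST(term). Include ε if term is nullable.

{ (, ), /, ], id }

From term → body term: add FIRST(body) = { (, ), /, ], id }.
From term → params ] body body: params nullable, take FIRST(params) ∪ {]} = { /, ] }.
term → id ) contributes {id}.
Union: FIRST(term) = { (, ), /, ], id }.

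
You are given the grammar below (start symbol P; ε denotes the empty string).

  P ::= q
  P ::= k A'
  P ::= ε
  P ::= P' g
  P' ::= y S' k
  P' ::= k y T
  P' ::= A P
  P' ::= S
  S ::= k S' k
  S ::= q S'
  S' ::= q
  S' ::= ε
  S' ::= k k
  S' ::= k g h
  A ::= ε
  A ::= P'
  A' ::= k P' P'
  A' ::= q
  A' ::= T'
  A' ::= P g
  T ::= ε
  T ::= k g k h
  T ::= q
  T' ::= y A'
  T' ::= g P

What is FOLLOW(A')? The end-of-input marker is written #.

{ #, g, k, q, y }

In P ::= k A': A' is at the end, add FOLLOW(P) = { #, g, k, q, y }.
In T' ::= y A': A' is at the end, add FOLLOW(T') = { #, g, k, q, y }.
Union: FOLLOW(A') = { #, g, k, q, y }.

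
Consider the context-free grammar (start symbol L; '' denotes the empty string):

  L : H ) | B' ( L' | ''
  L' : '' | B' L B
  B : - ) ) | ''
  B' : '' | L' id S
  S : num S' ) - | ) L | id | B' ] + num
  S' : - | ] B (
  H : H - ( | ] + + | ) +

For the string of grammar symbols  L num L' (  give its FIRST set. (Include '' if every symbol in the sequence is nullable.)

Add FIRST(L)\{''} = { (, ), -, ], id }; L is nullable, continue.
num is a terminal; add {num} and stop.

{ (, ), -, ], id, num }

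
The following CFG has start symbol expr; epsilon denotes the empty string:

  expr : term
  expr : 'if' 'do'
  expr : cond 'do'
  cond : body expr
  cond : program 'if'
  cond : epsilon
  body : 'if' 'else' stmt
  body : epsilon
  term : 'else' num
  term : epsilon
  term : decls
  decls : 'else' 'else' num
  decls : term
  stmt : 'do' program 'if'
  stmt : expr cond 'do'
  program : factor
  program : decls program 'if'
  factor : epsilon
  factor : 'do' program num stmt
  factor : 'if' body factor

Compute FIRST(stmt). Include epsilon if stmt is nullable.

{ 'do', 'else', 'if' }

stmt : 'do' program 'if' contributes {'do'}.
From stmt : expr cond 'do': expr, cond nullable, take FIRST(expr) ∪ FIRST(cond) ∪ {'do'} = { 'do', 'else', 'if' }.
Union: FIRST(stmt) = { 'do', 'else', 'if' }.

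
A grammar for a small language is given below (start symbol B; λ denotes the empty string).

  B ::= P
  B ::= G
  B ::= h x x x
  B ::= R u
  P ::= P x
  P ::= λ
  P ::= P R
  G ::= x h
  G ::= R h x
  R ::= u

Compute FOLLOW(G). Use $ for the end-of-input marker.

In B ::= G: G is at the end, add FOLLOW(B) = { $ }.
Union: FOLLOW(G) = { $ }.

{ $ }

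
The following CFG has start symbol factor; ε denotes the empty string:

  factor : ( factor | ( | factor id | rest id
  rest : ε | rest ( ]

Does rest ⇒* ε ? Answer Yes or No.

Yes

rest has an ε-production, so rest ⇒ ε.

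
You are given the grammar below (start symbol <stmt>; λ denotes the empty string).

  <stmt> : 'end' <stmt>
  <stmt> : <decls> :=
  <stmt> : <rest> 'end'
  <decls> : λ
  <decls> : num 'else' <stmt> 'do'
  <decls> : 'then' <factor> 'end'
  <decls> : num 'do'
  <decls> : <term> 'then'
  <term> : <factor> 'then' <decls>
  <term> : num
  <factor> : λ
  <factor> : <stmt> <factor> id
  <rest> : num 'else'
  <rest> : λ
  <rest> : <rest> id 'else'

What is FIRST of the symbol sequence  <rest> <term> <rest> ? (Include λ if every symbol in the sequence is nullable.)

{ 'end', 'then', :=, id, num }

Add FIRST(<rest>)\{λ} = { id, num }; <rest> is nullable, continue.
Add FIRST(<term>) = { 'end', 'then', :=, id, num }; <term> is not nullable, stop.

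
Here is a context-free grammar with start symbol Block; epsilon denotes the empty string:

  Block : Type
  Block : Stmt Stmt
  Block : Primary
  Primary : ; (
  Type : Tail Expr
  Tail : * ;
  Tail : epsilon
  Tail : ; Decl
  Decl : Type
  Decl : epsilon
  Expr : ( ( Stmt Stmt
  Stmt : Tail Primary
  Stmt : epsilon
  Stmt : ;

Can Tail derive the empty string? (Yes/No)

Tail has an epsilon-production, so Tail ⇒ epsilon.

Yes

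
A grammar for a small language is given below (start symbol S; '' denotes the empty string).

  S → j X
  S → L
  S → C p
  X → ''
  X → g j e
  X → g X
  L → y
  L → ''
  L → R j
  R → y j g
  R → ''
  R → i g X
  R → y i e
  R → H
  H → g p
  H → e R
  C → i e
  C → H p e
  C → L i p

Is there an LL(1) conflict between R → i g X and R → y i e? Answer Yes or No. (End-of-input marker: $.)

No

FIRST(i g X) = { i } and FIRST(y i e) = { y }.
The FIRST sets are disjoint and neither alternative is nullable — no conflict.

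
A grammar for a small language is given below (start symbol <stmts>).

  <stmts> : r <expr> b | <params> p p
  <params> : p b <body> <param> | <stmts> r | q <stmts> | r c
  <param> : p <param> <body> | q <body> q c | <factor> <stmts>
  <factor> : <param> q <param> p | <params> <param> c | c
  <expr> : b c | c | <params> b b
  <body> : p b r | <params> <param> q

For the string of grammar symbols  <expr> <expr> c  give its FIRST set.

{ b, c, p, q, r }

Add FIRST(<expr>) = { b, c, p, q, r }; <expr> is not nullable, stop.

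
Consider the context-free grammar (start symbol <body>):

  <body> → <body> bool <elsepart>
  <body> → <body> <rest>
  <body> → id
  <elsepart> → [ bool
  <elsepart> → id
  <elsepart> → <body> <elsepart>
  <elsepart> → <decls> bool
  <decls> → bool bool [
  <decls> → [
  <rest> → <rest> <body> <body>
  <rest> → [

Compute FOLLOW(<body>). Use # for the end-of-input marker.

<body> is the start symbol, so # ∈ FOLLOW(<body>).
In <body> → <body> bool <elsepart>: add FIRST(bool <elsepart>) = { bool }.
In <body> → <body> <rest>: add FIRST(<rest>) = { [ }.
In <elsepart> → <body> <elsepart>: add FIRST(<elsepart>) = { [, bool, id }.
In <rest> → <rest> <body> <body>: add FIRST(<body>) = { id }.
In <rest> → <rest> <body> <body>: <body> is at the end, add FOLLOW(<rest>) = { #, [, bool, id }.
Union: FOLLOW(<body>) = { #, [, bool, id }.

{ #, [, bool, id }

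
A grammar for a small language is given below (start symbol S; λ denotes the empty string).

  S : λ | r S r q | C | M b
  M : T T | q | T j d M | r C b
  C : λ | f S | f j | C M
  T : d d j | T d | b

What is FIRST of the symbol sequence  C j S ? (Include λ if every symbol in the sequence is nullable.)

{ b, d, f, j, q, r }

Add FIRST(C)\{λ} = { b, d, f, q, r }; C is nullable, continue.
j is a terminal; add {j} and stop.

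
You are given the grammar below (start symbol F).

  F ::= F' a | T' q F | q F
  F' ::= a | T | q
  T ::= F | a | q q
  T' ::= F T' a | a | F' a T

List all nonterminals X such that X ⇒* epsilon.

No nonterminal has an empty production or an RHS whose symbols are all nullable.

{ } (none)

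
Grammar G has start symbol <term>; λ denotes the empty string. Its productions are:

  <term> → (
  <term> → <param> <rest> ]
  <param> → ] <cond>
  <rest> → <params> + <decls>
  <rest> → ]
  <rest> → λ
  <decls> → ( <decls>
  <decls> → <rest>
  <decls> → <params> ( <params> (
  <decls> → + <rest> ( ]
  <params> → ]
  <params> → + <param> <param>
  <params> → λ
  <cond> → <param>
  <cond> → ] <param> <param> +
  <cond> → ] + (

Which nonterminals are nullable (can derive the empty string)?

Directly nullable (have an λ-production): <rest>, <params>.
<decls> → <rest> with every symbol nullable, so <decls> is nullable.
No other nonterminal has a production whose RHS symbols are all nullable.

{ <decls>, <params>, <rest> }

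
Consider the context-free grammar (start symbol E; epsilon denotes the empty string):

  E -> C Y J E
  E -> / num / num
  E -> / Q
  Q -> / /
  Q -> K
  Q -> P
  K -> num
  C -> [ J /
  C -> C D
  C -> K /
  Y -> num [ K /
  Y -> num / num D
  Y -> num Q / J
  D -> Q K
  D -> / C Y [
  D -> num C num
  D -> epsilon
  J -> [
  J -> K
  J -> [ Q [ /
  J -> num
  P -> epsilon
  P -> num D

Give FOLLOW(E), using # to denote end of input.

E is the start symbol, so # ∈ FOLLOW(E).
In E -> C Y J E: E is at the end, add FOLLOW(E) = { # }.
Union: FOLLOW(E) = { # }.

{ # }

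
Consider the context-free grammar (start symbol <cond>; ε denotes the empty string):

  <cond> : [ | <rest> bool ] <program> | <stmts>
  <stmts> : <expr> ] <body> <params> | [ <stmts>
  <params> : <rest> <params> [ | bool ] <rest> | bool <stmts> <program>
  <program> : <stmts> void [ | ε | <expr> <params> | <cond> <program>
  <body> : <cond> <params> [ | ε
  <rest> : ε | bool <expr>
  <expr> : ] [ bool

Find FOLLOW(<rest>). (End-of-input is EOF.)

In <cond> : <rest> bool ] <program>: add FIRST(bool ] <program>) = { bool }.
In <params> : <rest> <params> [: add FIRST(<params> [) = { bool }.
In <params> : bool ] <rest>: <rest> is at the end, add FOLLOW(<params>) = { EOF, [, ], bool, void }.
Union: FOLLOW(<rest>) = { EOF, [, ], bool, void }.

{ EOF, [, ], bool, void }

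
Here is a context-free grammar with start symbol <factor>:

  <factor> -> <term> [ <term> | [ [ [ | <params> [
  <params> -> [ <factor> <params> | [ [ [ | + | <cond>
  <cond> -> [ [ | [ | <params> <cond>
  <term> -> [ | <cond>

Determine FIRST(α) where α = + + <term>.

{ + }

+ is a terminal; add {+} and stop.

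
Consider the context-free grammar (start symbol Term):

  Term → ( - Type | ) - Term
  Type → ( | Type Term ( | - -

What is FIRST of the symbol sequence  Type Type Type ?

Add FIRST(Type) = { (, - }; Type is not nullable, stop.

{ (, - }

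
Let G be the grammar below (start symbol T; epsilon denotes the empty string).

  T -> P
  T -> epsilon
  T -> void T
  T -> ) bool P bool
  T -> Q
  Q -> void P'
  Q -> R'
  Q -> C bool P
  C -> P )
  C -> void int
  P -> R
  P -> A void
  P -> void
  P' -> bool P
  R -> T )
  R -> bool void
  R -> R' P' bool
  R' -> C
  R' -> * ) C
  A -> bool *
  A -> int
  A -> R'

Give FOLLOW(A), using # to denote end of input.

In P -> A void: add FIRST(void) = { void }.
Union: FOLLOW(A) = { void }.

{ void }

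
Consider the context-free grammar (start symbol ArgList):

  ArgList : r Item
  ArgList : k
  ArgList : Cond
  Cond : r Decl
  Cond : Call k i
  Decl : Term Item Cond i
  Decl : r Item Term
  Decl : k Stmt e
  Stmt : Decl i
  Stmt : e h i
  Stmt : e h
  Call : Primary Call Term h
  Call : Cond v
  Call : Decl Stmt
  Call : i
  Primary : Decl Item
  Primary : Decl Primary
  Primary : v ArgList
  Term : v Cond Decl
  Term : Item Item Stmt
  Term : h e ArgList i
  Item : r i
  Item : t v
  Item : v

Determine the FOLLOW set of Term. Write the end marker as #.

In Decl : Term Item Cond i: add FIRST(Item Cond i) = { r, t, v }.
In Decl : r Item Term: Term is at the end, add FOLLOW(Decl) = { #, e, h, i, k, r, t, v }.
In Call : Primary Call Term h: add FIRST(h) = { h }.
Union: FOLLOW(Term) = { #, e, h, i, k, r, t, v }.

{ #, e, h, i, k, r, t, v }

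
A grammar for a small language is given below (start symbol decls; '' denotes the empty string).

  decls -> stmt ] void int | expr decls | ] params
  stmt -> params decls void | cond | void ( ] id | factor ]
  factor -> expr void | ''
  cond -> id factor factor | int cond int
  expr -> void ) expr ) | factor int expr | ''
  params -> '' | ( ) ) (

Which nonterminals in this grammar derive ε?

Directly nullable (have an ''-production): factor, expr, params.
No other nonterminal has a production whose RHS symbols are all nullable.

{ expr, factor, params }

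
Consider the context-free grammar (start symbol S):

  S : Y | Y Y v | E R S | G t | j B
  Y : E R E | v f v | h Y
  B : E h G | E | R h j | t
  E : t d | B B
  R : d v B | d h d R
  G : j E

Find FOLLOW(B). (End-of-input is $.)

In S : j B: B is at the end, add FOLLOW(S) = { $ }.
In E : B B: add FIRST(B) = { d, t }.
In E : B B: B is at the end, add FOLLOW(E) = { $, d, h, j, t, v }.
In R : d v B: B is at the end, add FOLLOW(R) = { d, h, j, t, v }.
Union: FOLLOW(B) = { $, d, h, j, t, v }.

{ $, d, h, j, t, v }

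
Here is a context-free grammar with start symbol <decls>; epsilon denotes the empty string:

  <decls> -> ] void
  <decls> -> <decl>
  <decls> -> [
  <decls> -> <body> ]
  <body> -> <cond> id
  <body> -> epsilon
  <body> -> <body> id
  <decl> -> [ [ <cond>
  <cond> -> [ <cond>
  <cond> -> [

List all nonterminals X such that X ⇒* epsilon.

Directly nullable (have an epsilon-production): <body>.
No other nonterminal has a production whose RHS symbols are all nullable.

{ <body> }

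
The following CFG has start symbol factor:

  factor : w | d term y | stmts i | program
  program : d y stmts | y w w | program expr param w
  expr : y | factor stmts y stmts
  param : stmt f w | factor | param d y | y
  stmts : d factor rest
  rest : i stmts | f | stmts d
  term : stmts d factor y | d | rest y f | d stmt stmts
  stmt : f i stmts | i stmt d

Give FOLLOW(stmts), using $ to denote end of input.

{ $, d, f, i, w, y }

In factor : stmts i: add FIRST(i) = { i }.
In program : d y stmts: stmts is at the end, add FOLLOW(program) = { $, d, f, i, w, y }.
In expr : factor stmts y stmts: add FIRST(y stmts) = { y }.
In expr : factor stmts y stmts: stmts is at the end, add FOLLOW(expr) = { d, f, i, w, y }.
In rest : i stmts: stmts is at the end, add FOLLOW(rest) = { $, d, f, i, w, y }.
In rest : stmts d: add FIRST(d) = { d }.
In term : stmts d factor y: add FIRST(d factor y) = { d }.
In term : d stmt stmts: stmts is at the end, add FOLLOW(term) = { y }.
In stmt : f i stmts: stmts is at the end, add FOLLOW(stmt) = { d, f }.
Union: FOLLOW(stmts) = { $, d, f, i, w, y }.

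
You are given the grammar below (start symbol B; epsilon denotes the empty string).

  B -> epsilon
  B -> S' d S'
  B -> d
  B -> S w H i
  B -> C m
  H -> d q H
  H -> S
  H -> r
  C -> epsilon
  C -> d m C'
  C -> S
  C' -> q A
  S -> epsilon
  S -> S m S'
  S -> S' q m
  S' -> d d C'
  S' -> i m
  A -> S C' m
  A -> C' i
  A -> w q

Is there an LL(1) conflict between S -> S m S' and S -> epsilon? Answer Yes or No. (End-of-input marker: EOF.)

FIRST(S m S') = { d, i, m } and FIRST(epsilon) = { epsilon }.
The second alternative is nullable and FOLLOW(S) = { i, m, q, w } shares i with FIRST of the first — conflict.

Yes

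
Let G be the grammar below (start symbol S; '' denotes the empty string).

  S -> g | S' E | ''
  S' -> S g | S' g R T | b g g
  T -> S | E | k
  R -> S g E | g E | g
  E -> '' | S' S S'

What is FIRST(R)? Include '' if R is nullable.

{ b, g }

From R -> S g E: S nullable, take FIRST(S) ∪ {g} = { b, g }.
R -> g E contributes {g}.
R -> g contributes {g}.
Union: FIRST(R) = { b, g }.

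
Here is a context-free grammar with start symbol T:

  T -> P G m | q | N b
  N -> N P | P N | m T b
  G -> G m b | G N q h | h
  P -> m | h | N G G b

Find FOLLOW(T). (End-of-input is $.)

T is the start symbol, so $ ∈ FOLLOW(T).
In N -> m T b: add FIRST(b) = { b }.
Union: FOLLOW(T) = { $, b }.

{ $, b }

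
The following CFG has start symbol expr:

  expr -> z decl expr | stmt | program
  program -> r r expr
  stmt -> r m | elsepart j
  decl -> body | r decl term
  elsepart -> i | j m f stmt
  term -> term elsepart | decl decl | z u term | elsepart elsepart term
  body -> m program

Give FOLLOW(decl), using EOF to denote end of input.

In expr -> z decl expr: add FIRST(expr) = { i, j, r, z }.
In decl -> r decl term: add FIRST(term) = { i, j, m, r, z }.
In term -> decl decl: add FIRST(decl) = { m, r }.
In term -> decl decl: decl is at the end, add FOLLOW(term) = { i, j, m, r, z }.
Union: FOLLOW(decl) = { i, j, m, r, z }.

{ i, j, m, r, z }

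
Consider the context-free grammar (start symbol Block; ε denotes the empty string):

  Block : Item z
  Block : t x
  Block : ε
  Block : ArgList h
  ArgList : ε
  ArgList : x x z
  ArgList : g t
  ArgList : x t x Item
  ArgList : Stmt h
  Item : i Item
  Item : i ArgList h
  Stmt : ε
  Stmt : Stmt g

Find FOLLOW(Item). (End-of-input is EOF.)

In Block : Item z: add FIRST(z) = { z }.
In ArgList : x t x Item: Item is at the end, add FOLLOW(ArgList) = { h }.
In Item : i Item: Item is at the end, add FOLLOW(Item) = { h, z }.
Union: FOLLOW(Item) = { h, z }.

{ h, z }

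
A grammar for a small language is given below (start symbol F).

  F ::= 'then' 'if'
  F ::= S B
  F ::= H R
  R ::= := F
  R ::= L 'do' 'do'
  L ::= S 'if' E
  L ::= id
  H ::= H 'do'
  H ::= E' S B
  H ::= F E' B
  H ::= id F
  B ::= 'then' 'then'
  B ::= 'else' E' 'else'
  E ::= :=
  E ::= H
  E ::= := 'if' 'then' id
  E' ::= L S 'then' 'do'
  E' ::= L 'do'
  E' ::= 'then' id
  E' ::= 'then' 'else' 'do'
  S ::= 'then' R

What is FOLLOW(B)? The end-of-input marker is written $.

{ $, 'do', 'else', 'if', 'then', :=, id }

In F ::= S B: B is at the end, add FOLLOW(F) = { $, 'do', 'else', 'if', 'then', :=, id }.
In H ::= E' S B: B is at the end, add FOLLOW(H) = { 'do', 'then', :=, id }.
In H ::= F E' B: B is at the end, add FOLLOW(H) = { 'do', 'then', :=, id }.
Union: FOLLOW(B) = { $, 'do', 'else', 'if', 'then', :=, id }.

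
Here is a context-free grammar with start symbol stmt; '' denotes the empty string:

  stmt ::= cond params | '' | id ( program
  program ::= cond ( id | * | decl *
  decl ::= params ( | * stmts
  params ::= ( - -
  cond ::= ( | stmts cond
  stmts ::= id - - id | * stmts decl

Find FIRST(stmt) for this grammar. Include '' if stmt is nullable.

{ (, *, id, '' }

From stmt ::= cond params: add FIRST(cond) = { (, *, id }.
stmt ::= '' contributes ''.
stmt ::= id ( program contributes {id}.
Union: FIRST(stmt) = { (, *, id, '' }.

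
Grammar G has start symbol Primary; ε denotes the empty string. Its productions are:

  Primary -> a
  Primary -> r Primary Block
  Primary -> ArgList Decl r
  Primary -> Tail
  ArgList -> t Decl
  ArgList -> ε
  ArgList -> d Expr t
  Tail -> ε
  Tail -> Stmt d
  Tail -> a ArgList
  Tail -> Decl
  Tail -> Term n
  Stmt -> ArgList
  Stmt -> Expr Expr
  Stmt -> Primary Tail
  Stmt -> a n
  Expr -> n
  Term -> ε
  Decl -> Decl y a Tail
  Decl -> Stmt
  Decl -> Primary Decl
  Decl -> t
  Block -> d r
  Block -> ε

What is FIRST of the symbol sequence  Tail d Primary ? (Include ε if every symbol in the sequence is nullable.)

Add FIRST(Tail)\{ε} = { a, d, n, r, t, y }; Tail is nullable, continue.
d is a terminal; add {d} and stop.

{ a, d, n, r, t, y }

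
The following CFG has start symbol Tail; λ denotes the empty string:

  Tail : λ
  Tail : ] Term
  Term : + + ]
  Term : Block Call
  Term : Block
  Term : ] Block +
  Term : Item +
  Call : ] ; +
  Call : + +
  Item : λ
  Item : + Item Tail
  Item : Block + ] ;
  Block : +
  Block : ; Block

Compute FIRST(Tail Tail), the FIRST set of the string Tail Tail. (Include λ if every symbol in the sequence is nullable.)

Add FIRST(Tail)\{λ} = { ] }; Tail is nullable, continue.
Add FIRST(Tail)\{λ} = { ] }; Tail is nullable, continue.
Every symbol is nullable, so include λ.

{ ], λ }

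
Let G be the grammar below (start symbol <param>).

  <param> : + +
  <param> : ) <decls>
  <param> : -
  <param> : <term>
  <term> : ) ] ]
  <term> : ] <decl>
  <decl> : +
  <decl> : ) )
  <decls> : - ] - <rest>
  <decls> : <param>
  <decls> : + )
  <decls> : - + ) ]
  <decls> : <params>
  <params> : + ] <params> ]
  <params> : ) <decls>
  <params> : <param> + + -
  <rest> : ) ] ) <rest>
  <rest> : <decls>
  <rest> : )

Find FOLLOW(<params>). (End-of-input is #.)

In <decls> : <params>: <params> is at the end, add FOLLOW(<decls>) = { #, +, ] }.
In <params> : + ] <params> ]: add FIRST(]) = { ] }.
Union: FOLLOW(<params>) = { #, +, ] }.

{ #, +, ] }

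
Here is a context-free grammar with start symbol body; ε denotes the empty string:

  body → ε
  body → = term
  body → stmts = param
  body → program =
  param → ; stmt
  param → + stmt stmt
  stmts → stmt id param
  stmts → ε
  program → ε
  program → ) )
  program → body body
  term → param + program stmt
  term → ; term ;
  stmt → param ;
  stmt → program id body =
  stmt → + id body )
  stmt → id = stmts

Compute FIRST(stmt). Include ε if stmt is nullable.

{ ), +, ;, =, id }

From stmt → param ;: add FIRST(param) = { +, ; }.
From stmt → program id body =: program nullable, take FIRST(program) ∪ {id} = { ), +, ;, =, id }.
stmt → + id body ) contributes {+}.
stmt → id = stmts contributes {id}.
Union: FIRST(stmt) = { ), +, ;, =, id }.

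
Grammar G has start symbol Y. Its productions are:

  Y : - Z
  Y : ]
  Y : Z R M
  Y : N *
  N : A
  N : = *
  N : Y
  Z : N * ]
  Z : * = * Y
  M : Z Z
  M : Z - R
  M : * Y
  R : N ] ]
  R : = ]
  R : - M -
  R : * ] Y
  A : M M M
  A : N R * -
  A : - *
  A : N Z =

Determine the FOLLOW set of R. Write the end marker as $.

In Y : Z R M: add FIRST(M) = { *, -, =, ] }.
In M : Z - R: R is at the end, add FOLLOW(M) = { $, *, -, =, ] }.
In A : N R * -: add FIRST(* -) = { * }.
Union: FOLLOW(R) = { $, *, -, =, ] }.

{ $, *, -, =, ] }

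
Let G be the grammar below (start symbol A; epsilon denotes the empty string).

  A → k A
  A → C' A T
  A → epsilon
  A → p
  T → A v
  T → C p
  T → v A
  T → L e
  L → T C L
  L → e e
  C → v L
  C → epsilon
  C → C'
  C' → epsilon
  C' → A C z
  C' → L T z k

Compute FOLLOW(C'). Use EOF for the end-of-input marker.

In A → C' A T: add FIRST(A T) = { e, k, p, v, z }.
In C → C': C' is at the end, add FOLLOW(C) = { e, k, p, v, z }.
Union: FOLLOW(C') = { e, k, p, v, z }.

{ e, k, p, v, z }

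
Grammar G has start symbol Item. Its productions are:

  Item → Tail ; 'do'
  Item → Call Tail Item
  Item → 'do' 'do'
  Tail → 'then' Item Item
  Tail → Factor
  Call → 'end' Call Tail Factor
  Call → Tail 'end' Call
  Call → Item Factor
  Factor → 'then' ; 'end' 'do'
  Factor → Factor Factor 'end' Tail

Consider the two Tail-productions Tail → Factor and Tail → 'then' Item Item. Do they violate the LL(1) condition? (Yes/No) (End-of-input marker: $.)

FIRST(Factor) = { 'then' } and FIRST('then' Item Item) = { 'then' }.
Both contain 'then', so the two alternatives are not disjoint — LL(1) conflict.

Yes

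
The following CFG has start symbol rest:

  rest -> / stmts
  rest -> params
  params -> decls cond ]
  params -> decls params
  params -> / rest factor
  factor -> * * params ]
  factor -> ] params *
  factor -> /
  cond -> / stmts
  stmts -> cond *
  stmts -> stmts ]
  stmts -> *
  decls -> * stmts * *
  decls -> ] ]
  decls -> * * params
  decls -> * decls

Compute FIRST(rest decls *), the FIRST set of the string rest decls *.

Add FIRST(rest) = { *, /, ] }; rest is not nullable, stop.

{ *, /, ] }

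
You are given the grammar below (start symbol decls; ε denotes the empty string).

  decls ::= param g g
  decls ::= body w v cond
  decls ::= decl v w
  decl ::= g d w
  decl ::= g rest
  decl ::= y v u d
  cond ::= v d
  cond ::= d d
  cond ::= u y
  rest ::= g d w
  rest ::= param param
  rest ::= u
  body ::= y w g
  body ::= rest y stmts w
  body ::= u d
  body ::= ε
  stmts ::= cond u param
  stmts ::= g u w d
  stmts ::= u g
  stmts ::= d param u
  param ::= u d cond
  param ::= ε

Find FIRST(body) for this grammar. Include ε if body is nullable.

body ::= y w g contributes {y}.
From body ::= rest y stmts w: rest nullable, take FIRST(rest) ∪ {y} = { g, u, y }.
body ::= u d contributes {u}.
body ::= ε contributes ε.
Union: FIRST(body) = { g, u, y, ε }.

{ g, u, y, ε }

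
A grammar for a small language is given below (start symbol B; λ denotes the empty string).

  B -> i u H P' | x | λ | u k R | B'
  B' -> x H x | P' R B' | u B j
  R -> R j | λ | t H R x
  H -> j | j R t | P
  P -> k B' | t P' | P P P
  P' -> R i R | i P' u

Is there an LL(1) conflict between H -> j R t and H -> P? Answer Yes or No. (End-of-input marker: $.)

FIRST(j R t) = { j } and FIRST(P) = { k, t }.
The FIRST sets are disjoint and neither alternative is nullable — no conflict.

No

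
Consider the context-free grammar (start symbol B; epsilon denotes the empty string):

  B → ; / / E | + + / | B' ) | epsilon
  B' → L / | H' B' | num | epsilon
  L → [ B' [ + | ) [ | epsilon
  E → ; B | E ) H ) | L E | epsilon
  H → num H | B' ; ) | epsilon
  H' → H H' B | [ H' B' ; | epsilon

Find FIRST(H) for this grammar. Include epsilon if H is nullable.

{ ), +, /, ;, [, num, epsilon }

H → num H contributes {num}.
From H → B' ; ): B' nullable, take FIRST(B') ∪ {;} = { ), +, /, ;, [, num }.
H → epsilon contributes epsilon.
Union: FIRST(H) = { ), +, /, ;, [, num, epsilon }.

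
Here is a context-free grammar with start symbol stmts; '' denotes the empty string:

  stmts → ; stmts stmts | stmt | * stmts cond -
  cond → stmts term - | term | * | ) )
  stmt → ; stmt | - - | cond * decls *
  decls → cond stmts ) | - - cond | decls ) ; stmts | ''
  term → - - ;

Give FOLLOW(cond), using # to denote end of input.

In stmts → * stmts cond -: add FIRST(-) = { - }.
In stmt → cond * decls *: add FIRST(* decls *) = { * }.
In decls → cond stmts ): add FIRST(stmts )) = { ), *, -, ; }.
In decls → - - cond: cond is at the end, add FOLLOW(decls) = { ), * }.
Union: FOLLOW(cond) = { ), *, -, ; }.

{ ), *, -, ; }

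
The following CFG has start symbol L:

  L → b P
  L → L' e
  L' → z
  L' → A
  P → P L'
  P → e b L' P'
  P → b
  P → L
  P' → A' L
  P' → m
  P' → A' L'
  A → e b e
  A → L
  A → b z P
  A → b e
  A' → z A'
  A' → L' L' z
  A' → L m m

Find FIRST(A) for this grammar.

{ b, e, z }

A → e b e contributes {e}.
From A → L: add FIRST(L) = { b, e, z }.
A → b z P contributes {b}.
A → b e contributes {b}.
Union: FIRST(A) = { b, e, z }.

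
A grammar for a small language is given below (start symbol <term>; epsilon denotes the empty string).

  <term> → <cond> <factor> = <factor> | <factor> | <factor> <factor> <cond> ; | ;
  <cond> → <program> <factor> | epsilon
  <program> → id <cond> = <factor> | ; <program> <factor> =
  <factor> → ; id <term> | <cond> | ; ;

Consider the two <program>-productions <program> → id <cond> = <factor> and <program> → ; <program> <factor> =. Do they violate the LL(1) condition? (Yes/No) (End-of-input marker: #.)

No

FIRST(id <cond> = <factor>) = { id } and FIRST(; <program> <factor> =) = { ; }.
The FIRST sets are disjoint and neither alternative is nullable — no conflict.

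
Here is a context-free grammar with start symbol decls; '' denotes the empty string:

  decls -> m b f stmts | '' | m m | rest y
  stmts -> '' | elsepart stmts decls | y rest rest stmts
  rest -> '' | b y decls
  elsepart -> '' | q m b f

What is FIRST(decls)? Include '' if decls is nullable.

decls -> m b f stmts contributes {m}.
decls -> '' contributes ''.
decls -> m m contributes {m}.
From decls -> rest y: rest nullable, take FIRST(rest) ∪ {y} = { b, y }.
Union: FIRST(decls) = { b, m, y, '' }.

{ b, m, y, '' }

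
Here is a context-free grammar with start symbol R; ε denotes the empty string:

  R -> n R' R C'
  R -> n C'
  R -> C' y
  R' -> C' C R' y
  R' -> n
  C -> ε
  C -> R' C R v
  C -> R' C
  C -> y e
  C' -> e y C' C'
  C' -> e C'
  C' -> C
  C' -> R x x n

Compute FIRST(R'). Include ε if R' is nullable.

{ e, n, y }

From R' -> C' C R' y: C', C nullable, take FIRST(C') ∪ FIRST(C) ∪ FIRST(R') = { e, n, y }.
R' -> n contributes {n}.
Union: FIRST(R') = { e, n, y }.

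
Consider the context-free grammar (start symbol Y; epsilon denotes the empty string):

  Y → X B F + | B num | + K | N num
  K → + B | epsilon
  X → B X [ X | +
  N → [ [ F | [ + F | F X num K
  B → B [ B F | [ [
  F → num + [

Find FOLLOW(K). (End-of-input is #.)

{ #, num }

In Y → + K: K is at the end, add FOLLOW(Y) = { # }.
In N → F X num K: K is at the end, add FOLLOW(N) = { num }.
Union: FOLLOW(K) = { #, num }.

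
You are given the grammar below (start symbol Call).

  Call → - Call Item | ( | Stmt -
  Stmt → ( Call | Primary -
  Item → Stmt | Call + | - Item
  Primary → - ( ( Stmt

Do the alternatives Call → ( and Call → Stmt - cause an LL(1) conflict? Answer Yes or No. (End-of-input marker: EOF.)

FIRST(() = { ( } and FIRST(Stmt -) = { (, - }.
Both contain (, so the two alternatives are not disjoint — LL(1) conflict.

Yes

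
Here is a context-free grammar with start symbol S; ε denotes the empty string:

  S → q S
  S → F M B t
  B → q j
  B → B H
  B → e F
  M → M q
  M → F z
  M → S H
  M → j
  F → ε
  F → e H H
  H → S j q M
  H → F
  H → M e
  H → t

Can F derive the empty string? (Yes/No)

Yes

F has an ε-production, so F ⇒ ε.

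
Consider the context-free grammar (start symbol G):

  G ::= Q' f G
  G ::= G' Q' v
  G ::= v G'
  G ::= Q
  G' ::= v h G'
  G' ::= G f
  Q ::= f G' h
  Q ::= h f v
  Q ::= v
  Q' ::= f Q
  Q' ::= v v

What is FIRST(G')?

{ f, h, v }

G' ::= v h G' contributes {v}.
From G' ::= G f: add FIRST(G) = { f, h, v }.
Union: FIRST(G') = { f, h, v }.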